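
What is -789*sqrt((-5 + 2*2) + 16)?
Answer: -789*sqrt(15) ≈ -3055.8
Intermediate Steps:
-789*sqrt((-5 + 2*2) + 16) = -789*sqrt((-5 + 4) + 16) = -789*sqrt(-1 + 16) = -789*sqrt(15)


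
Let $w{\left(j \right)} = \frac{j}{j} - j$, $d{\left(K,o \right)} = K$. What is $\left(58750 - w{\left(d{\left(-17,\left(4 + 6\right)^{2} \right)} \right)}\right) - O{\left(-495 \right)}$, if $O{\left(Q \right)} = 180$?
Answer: $58552$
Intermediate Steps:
$w{\left(j \right)} = 1 - j$
$\left(58750 - w{\left(d{\left(-17,\left(4 + 6\right)^{2} \right)} \right)}\right) - O{\left(-495 \right)} = \left(58750 - \left(1 - -17\right)\right) - 180 = \left(58750 - \left(1 + 17\right)\right) - 180 = \left(58750 - 18\right) - 180 = 58732 - 180 = 58552$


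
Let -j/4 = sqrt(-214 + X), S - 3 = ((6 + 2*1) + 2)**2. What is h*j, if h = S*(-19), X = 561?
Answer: 7828*sqrt(347) ≈ 1.4582e+5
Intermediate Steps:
S = 103 (S = 3 + ((6 + 2*1) + 2)**2 = 3 + ((6 + 2) + 2)**2 = 3 + (8 + 2)**2 = 3 + 10**2 = 3 + 100 = 103)
h = -1957 (h = 103*(-19) = -1957)
j = -4*sqrt(347) (j = -4*sqrt(-214 + 561) = -4*sqrt(347) ≈ -74.512)
h*j = -(-7828)*sqrt(347) = 7828*sqrt(347)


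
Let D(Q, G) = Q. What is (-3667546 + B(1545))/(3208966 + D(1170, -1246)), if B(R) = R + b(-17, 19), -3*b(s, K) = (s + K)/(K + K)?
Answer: -104481029/91488876 ≈ -1.1420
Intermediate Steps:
b(s, K) = -(K + s)/(6*K) (b(s, K) = -(s + K)/(3*(K + K)) = -(K + s)/(3*(2*K)) = -(K + s)*1/(2*K)/3 = -(K + s)/(6*K))
B(R) = -1/57 + R (B(R) = R + (⅙)*(-1*19 - 1*(-17))/19 = R + (⅙)*(1/19)*(-19 + 17) = R + (⅙)*(1/19)*(-2) = R - 1/57 = -1/57 + R)
(-3667546 + B(1545))/(3208966 + D(1170, -1246)) = (-3667546 + (-1/57 + 1545))/(3208966 + 1170) = (-3667546 + 88064/57)/3210136 = -208962058/57*1/3210136 = -104481029/91488876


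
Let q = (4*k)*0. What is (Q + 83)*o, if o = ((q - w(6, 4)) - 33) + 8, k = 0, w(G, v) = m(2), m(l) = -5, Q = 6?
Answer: -1780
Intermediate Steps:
w(G, v) = -5
q = 0 (q = (4*0)*0 = 0*0 = 0)
o = -20 (o = ((0 - 1*(-5)) - 33) + 8 = ((0 + 5) - 33) + 8 = (5 - 33) + 8 = -28 + 8 = -20)
(Q + 83)*o = (6 + 83)*(-20) = 89*(-20) = -1780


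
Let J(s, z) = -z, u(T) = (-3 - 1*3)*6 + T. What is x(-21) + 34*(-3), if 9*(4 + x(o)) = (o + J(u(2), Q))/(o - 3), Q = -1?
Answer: -5719/54 ≈ -105.91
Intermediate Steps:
u(T) = -36 + T (u(T) = (-3 - 3)*6 + T = -6*6 + T = -36 + T)
x(o) = -4 + (1 + o)/(9*(-3 + o)) (x(o) = -4 + ((o - 1*(-1))/(o - 3))/9 = -4 + ((o + 1)/(-3 + o))/9 = -4 + ((1 + o)/(-3 + o))/9 = -4 + (1 + o)/(9*(-3 + o)))
x(-21) + 34*(-3) = (109 - 35*(-21))/(9*(-3 - 21)) + 34*(-3) = (⅑)*(109 + 735)/(-24) - 102 = (⅑)*(-1/24)*844 - 102 = -211/54 - 102 = -5719/54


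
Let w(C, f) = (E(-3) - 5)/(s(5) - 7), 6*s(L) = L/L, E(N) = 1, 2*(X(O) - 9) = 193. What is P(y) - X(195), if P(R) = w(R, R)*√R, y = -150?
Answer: -211/2 + 120*I*√6/41 ≈ -105.5 + 7.1692*I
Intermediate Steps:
X(O) = 211/2 (X(O) = 9 + (½)*193 = 9 + 193/2 = 211/2)
s(L) = ⅙ (s(L) = (L/L)/6 = (⅙)*1 = ⅙)
w(C, f) = 24/41 (w(C, f) = (1 - 5)/(⅙ - 7) = -4/(-41/6) = -4*(-6/41) = 24/41)
P(R) = 24*√R/41
P(y) - X(195) = 24*√(-150)/41 - 1*211/2 = 24*(5*I*√6)/41 - 211/2 = 120*I*√6/41 - 211/2 = -211/2 + 120*I*√6/41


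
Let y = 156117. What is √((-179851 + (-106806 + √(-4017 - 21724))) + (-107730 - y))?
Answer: √(-550504 + I*√25741) ≈ 0.11 + 741.96*I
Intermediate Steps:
√((-179851 + (-106806 + √(-4017 - 21724))) + (-107730 - y)) = √((-179851 + (-106806 + √(-4017 - 21724))) + (-107730 - 1*156117)) = √((-179851 + (-106806 + √(-25741))) + (-107730 - 156117)) = √((-179851 + (-106806 + I*√25741)) - 263847) = √((-286657 + I*√25741) - 263847) = √(-550504 + I*√25741)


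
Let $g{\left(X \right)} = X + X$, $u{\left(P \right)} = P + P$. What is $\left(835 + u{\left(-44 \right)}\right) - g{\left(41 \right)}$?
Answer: $665$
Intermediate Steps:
$u{\left(P \right)} = 2 P$
$g{\left(X \right)} = 2 X$
$\left(835 + u{\left(-44 \right)}\right) - g{\left(41 \right)} = \left(835 + 2 \left(-44\right)\right) - 2 \cdot 41 = \left(835 - 88\right) - 82 = 747 - 82 = 665$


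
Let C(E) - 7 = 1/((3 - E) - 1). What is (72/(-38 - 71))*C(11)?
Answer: -496/109 ≈ -4.5505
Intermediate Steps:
C(E) = 7 + 1/(2 - E) (C(E) = 7 + 1/((3 - E) - 1) = 7 + 1/(2 - E))
(72/(-38 - 71))*C(11) = (72/(-38 - 71))*((-15 + 7*11)/(-2 + 11)) = (72/(-109))*((-15 + 77)/9) = (72*(-1/109))*((1/9)*62) = -72/109*62/9 = -496/109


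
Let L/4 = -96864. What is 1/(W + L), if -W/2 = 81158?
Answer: -1/549772 ≈ -1.8189e-6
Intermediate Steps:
L = -387456 (L = 4*(-96864) = -387456)
W = -162316 (W = -2*81158 = -162316)
1/(W + L) = 1/(-162316 - 387456) = 1/(-549772) = -1/549772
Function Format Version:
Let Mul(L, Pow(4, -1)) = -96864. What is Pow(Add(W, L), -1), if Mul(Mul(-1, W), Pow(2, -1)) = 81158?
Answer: Rational(-1, 549772) ≈ -1.8189e-6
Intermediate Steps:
L = -387456 (L = Mul(4, -96864) = -387456)
W = -162316 (W = Mul(-2, 81158) = -162316)
Pow(Add(W, L), -1) = Pow(Add(-162316, -387456), -1) = Pow(-549772, -1) = Rational(-1, 549772)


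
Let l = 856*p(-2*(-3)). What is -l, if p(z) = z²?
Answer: -30816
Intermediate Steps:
l = 30816 (l = 856*(-2*(-3))² = 856*6² = 856*36 = 30816)
-l = -1*30816 = -30816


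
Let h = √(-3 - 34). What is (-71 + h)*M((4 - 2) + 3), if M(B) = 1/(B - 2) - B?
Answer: 994/3 - 14*I*√37/3 ≈ 331.33 - 28.386*I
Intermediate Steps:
h = I*√37 (h = √(-37) = I*√37 ≈ 6.0828*I)
M(B) = 1/(-2 + B) - B
(-71 + h)*M((4 - 2) + 3) = (-71 + I*√37)*((1 - ((4 - 2) + 3)² + 2*((4 - 2) + 3))/(-2 + ((4 - 2) + 3))) = (-71 + I*√37)*((1 - (2 + 3)² + 2*(2 + 3))/(-2 + (2 + 3))) = (-71 + I*√37)*((1 - 1*5² + 2*5)/(-2 + 5)) = (-71 + I*√37)*((1 - 1*25 + 10)/3) = (-71 + I*√37)*((1 - 25 + 10)/3) = (-71 + I*√37)*((⅓)*(-14)) = (-71 + I*√37)*(-14/3) = 994/3 - 14*I*√37/3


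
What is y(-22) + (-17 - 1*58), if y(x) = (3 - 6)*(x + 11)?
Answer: -42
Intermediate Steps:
y(x) = -33 - 3*x (y(x) = -3*(11 + x) = -33 - 3*x)
y(-22) + (-17 - 1*58) = (-33 - 3*(-22)) + (-17 - 1*58) = (-33 + 66) + (-17 - 58) = 33 - 75 = -42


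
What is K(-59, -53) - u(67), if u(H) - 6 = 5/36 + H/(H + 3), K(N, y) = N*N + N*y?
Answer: 8317139/1260 ≈ 6600.9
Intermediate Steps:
K(N, y) = N**2 + N*y
u(H) = 221/36 + H/(3 + H) (u(H) = 6 + (5/36 + H/(H + 3)) = 6 + (5*(1/36) + H/(3 + H)) = 6 + (5/36 + H/(3 + H)) = 221/36 + H/(3 + H))
K(-59, -53) - u(67) = -59*(-59 - 53) - (663 + 257*67)/(36*(3 + 67)) = -59*(-112) - (663 + 17219)/(36*70) = 6608 - 17882/(36*70) = 6608 - 1*8941/1260 = 6608 - 8941/1260 = 8317139/1260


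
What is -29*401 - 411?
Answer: -12040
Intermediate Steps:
-29*401 - 411 = -11629 - 411 = -12040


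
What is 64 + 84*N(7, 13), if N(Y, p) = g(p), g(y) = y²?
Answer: 14260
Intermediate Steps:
N(Y, p) = p²
64 + 84*N(7, 13) = 64 + 84*13² = 64 + 84*169 = 64 + 14196 = 14260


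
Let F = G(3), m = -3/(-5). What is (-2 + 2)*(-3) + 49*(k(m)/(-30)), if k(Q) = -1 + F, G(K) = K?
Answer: -49/15 ≈ -3.2667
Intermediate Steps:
m = ⅗ (m = -3*(-⅕) = ⅗ ≈ 0.60000)
F = 3
k(Q) = 2 (k(Q) = -1 + 3 = 2)
(-2 + 2)*(-3) + 49*(k(m)/(-30)) = (-2 + 2)*(-3) + 49*(2/(-30)) = 0*(-3) + 49*(2*(-1/30)) = 0 + 49*(-1/15) = 0 - 49/15 = -49/15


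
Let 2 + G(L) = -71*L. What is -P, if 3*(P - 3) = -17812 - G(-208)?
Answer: 32569/3 ≈ 10856.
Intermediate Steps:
G(L) = -2 - 71*L
P = -32569/3 (P = 3 + (-17812 - (-2 - 71*(-208)))/3 = 3 + (-17812 - (-2 + 14768))/3 = 3 + (-17812 - 1*14766)/3 = 3 + (-17812 - 14766)/3 = 3 + (⅓)*(-32578) = 3 - 32578/3 = -32569/3 ≈ -10856.)
-P = -1*(-32569/3) = 32569/3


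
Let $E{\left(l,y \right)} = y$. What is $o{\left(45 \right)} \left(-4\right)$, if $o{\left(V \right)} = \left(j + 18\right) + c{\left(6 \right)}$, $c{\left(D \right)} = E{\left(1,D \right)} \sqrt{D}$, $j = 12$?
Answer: $-120 - 24 \sqrt{6} \approx -178.79$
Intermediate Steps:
$c{\left(D \right)} = D^{\frac{3}{2}}$ ($c{\left(D \right)} = D \sqrt{D} = D^{\frac{3}{2}}$)
$o{\left(V \right)} = 30 + 6 \sqrt{6}$ ($o{\left(V \right)} = \left(12 + 18\right) + 6^{\frac{3}{2}} = 30 + 6 \sqrt{6}$)
$o{\left(45 \right)} \left(-4\right) = \left(30 + 6 \sqrt{6}\right) \left(-4\right) = -120 - 24 \sqrt{6}$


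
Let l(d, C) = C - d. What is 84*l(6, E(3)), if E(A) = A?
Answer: -252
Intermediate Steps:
84*l(6, E(3)) = 84*(3 - 1*6) = 84*(3 - 6) = 84*(-3) = -252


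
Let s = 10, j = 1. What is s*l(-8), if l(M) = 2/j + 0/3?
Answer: 20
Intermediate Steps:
l(M) = 2 (l(M) = 2/1 + 0/3 = 2*1 + 0*(⅓) = 2 + 0 = 2)
s*l(-8) = 10*2 = 20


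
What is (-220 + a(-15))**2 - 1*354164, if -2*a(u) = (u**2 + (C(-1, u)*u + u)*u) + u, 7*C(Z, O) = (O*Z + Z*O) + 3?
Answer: 28546589/49 ≈ 5.8258e+5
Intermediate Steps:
C(Z, O) = 3/7 + 2*O*Z/7 (C(Z, O) = ((O*Z + Z*O) + 3)/7 = ((O*Z + O*Z) + 3)/7 = (2*O*Z + 3)/7 = (3 + 2*O*Z)/7 = 3/7 + 2*O*Z/7)
a(u) = -u/2 - u**2/2 - u*(u + u*(3/7 - 2*u/7))/2 (a(u) = -((u**2 + ((3/7 + (2/7)*u*(-1))*u + u)*u) + u)/2 = -((u**2 + ((3/7 - 2*u/7)*u + u)*u) + u)/2 = -((u**2 + (u*(3/7 - 2*u/7) + u)*u) + u)/2 = -((u**2 + (u + u*(3/7 - 2*u/7))*u) + u)/2 = -((u**2 + u*(u + u*(3/7 - 2*u/7))) + u)/2 = -(u + u**2 + u*(u + u*(3/7 - 2*u/7)))/2 = -u/2 - u**2/2 - u*(u + u*(3/7 - 2*u/7))/2)
(-220 + a(-15))**2 - 1*354164 = (-220 + (1/14)*(-15)*(-7 - 17*(-15) + 2*(-15)**2))**2 - 1*354164 = (-220 + (1/14)*(-15)*(-7 + 255 + 2*225))**2 - 354164 = (-220 + (1/14)*(-15)*(-7 + 255 + 450))**2 - 354164 = (-220 + (1/14)*(-15)*698)**2 - 354164 = (-220 - 5235/7)**2 - 354164 = (-6775/7)**2 - 354164 = 45900625/49 - 354164 = 28546589/49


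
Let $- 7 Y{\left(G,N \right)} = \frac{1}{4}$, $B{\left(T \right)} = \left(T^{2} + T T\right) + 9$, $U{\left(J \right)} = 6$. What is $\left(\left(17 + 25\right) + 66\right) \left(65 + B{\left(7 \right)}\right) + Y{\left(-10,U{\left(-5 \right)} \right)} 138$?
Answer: $\frac{259995}{14} \approx 18571.0$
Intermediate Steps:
$B{\left(T \right)} = 9 + 2 T^{2}$ ($B{\left(T \right)} = \left(T^{2} + T^{2}\right) + 9 = 2 T^{2} + 9 = 9 + 2 T^{2}$)
$Y{\left(G,N \right)} = - \frac{1}{28}$ ($Y{\left(G,N \right)} = - \frac{1}{7 \cdot 4} = \left(- \frac{1}{7}\right) \frac{1}{4} = - \frac{1}{28}$)
$\left(\left(17 + 25\right) + 66\right) \left(65 + B{\left(7 \right)}\right) + Y{\left(-10,U{\left(-5 \right)} \right)} 138 = \left(\left(17 + 25\right) + 66\right) \left(65 + \left(9 + 2 \cdot 7^{2}\right)\right) - \frac{69}{14} = \left(42 + 66\right) \left(65 + \left(9 + 2 \cdot 49\right)\right) - \frac{69}{14} = 108 \left(65 + \left(9 + 98\right)\right) - \frac{69}{14} = 108 \left(65 + 107\right) - \frac{69}{14} = 108 \cdot 172 - \frac{69}{14} = 18576 - \frac{69}{14} = \frac{259995}{14}$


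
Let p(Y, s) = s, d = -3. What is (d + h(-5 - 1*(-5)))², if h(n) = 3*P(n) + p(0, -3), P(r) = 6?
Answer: 144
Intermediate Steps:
h(n) = 15 (h(n) = 3*6 - 3 = 18 - 3 = 15)
(d + h(-5 - 1*(-5)))² = (-3 + 15)² = 12² = 144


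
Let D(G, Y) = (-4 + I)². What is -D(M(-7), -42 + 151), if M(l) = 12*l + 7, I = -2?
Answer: -36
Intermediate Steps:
M(l) = 7 + 12*l
D(G, Y) = 36 (D(G, Y) = (-4 - 2)² = (-6)² = 36)
-D(M(-7), -42 + 151) = -1*36 = -36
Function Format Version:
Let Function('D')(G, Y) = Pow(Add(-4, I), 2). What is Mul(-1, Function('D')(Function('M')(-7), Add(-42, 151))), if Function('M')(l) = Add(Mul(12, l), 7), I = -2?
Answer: -36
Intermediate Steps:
Function('M')(l) = Add(7, Mul(12, l))
Function('D')(G, Y) = 36 (Function('D')(G, Y) = Pow(Add(-4, -2), 2) = Pow(-6, 2) = 36)
Mul(-1, Function('D')(Function('M')(-7), Add(-42, 151))) = Mul(-1, 36) = -36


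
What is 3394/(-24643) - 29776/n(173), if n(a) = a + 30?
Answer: -734458950/5002529 ≈ -146.82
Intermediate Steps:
n(a) = 30 + a
3394/(-24643) - 29776/n(173) = 3394/(-24643) - 29776/(30 + 173) = 3394*(-1/24643) - 29776/203 = -3394/24643 - 29776*1/203 = -3394/24643 - 29776/203 = -734458950/5002529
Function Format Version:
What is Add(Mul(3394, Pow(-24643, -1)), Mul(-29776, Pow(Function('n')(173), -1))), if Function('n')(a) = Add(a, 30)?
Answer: Rational(-734458950, 5002529) ≈ -146.82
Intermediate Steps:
Function('n')(a) = Add(30, a)
Add(Mul(3394, Pow(-24643, -1)), Mul(-29776, Pow(Function('n')(173), -1))) = Add(Mul(3394, Pow(-24643, -1)), Mul(-29776, Pow(Add(30, 173), -1))) = Add(Mul(3394, Rational(-1, 24643)), Mul(-29776, Pow(203, -1))) = Add(Rational(-3394, 24643), Mul(-29776, Rational(1, 203))) = Add(Rational(-3394, 24643), Rational(-29776, 203)) = Rational(-734458950, 5002529)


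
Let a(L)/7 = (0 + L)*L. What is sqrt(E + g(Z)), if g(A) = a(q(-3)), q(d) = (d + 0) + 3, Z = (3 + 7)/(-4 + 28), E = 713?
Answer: sqrt(713) ≈ 26.702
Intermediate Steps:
Z = 5/12 (Z = 10/24 = 10*(1/24) = 5/12 ≈ 0.41667)
q(d) = 3 + d (q(d) = d + 3 = 3 + d)
a(L) = 7*L**2 (a(L) = 7*((0 + L)*L) = 7*(L*L) = 7*L**2)
g(A) = 0 (g(A) = 7*(3 - 3)**2 = 7*0**2 = 7*0 = 0)
sqrt(E + g(Z)) = sqrt(713 + 0) = sqrt(713)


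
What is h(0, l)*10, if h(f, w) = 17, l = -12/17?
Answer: 170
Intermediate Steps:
l = -12/17 (l = -12*1/17 = -12/17 ≈ -0.70588)
h(0, l)*10 = 17*10 = 170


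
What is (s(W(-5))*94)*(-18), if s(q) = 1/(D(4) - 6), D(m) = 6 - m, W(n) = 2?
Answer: 423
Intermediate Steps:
s(q) = -¼ (s(q) = 1/((6 - 1*4) - 6) = 1/((6 - 4) - 6) = 1/(2 - 6) = 1/(-4) = -¼)
(s(W(-5))*94)*(-18) = -¼*94*(-18) = -47/2*(-18) = 423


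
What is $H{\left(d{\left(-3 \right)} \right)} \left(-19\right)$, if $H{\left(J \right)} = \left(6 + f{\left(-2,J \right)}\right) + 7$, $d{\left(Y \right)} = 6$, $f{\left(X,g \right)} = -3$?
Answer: $-190$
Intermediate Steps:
$H{\left(J \right)} = 10$ ($H{\left(J \right)} = \left(6 - 3\right) + 7 = 3 + 7 = 10$)
$H{\left(d{\left(-3 \right)} \right)} \left(-19\right) = 10 \left(-19\right) = -190$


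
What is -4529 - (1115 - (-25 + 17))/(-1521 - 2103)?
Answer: -16411973/3624 ≈ -4528.7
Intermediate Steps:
-4529 - (1115 - (-25 + 17))/(-1521 - 2103) = -4529 - (1115 - (-8))/(-3624) = -4529 - (1115 - 1*(-8))*(-1)/3624 = -4529 - (1115 + 8)*(-1)/3624 = -4529 - 1123*(-1)/3624 = -4529 - 1*(-1123/3624) = -4529 + 1123/3624 = -16411973/3624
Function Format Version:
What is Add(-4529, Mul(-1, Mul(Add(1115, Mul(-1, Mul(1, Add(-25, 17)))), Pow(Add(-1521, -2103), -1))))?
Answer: Rational(-16411973, 3624) ≈ -4528.7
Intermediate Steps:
Add(-4529, Mul(-1, Mul(Add(1115, Mul(-1, Mul(1, Add(-25, 17)))), Pow(Add(-1521, -2103), -1)))) = Add(-4529, Mul(-1, Mul(Add(1115, Mul(-1, Mul(1, -8))), Pow(-3624, -1)))) = Add(-4529, Mul(-1, Mul(Add(1115, Mul(-1, -8)), Rational(-1, 3624)))) = Add(-4529, Mul(-1, Mul(Add(1115, 8), Rational(-1, 3624)))) = Add(-4529, Mul(-1, Mul(1123, Rational(-1, 3624)))) = Add(-4529, Mul(-1, Rational(-1123, 3624))) = Add(-4529, Rational(1123, 3624)) = Rational(-16411973, 3624)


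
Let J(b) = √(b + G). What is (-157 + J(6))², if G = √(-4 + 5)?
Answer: (157 - √7)² ≈ 23825.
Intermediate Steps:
G = 1 (G = √1 = 1)
J(b) = √(1 + b) (J(b) = √(b + 1) = √(1 + b))
(-157 + J(6))² = (-157 + √(1 + 6))² = (-157 + √7)²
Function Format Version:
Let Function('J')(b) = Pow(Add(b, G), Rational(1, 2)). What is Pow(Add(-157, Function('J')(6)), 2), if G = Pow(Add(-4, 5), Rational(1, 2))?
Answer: Pow(Add(157, Mul(-1, Pow(7, Rational(1, 2)))), 2) ≈ 23825.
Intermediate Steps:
G = 1 (G = Pow(1, Rational(1, 2)) = 1)
Function('J')(b) = Pow(Add(1, b), Rational(1, 2)) (Function('J')(b) = Pow(Add(b, 1), Rational(1, 2)) = Pow(Add(1, b), Rational(1, 2)))
Pow(Add(-157, Function('J')(6)), 2) = Pow(Add(-157, Pow(Add(1, 6), Rational(1, 2))), 2) = Pow(Add(-157, Pow(7, Rational(1, 2))), 2)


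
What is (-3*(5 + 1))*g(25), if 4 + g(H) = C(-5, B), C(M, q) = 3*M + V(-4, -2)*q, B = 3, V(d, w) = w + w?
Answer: 558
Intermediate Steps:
V(d, w) = 2*w
C(M, q) = -4*q + 3*M (C(M, q) = 3*M + (2*(-2))*q = 3*M - 4*q = -4*q + 3*M)
g(H) = -31 (g(H) = -4 + (-4*3 + 3*(-5)) = -4 + (-12 - 15) = -4 - 27 = -31)
(-3*(5 + 1))*g(25) = -3*(5 + 1)*(-31) = -3*6*(-31) = -18*(-31) = 558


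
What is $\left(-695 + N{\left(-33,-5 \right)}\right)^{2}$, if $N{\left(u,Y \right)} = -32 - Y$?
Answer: $521284$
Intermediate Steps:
$\left(-695 + N{\left(-33,-5 \right)}\right)^{2} = \left(-695 - 27\right)^{2} = \left(-722\right)^{2} = 521284$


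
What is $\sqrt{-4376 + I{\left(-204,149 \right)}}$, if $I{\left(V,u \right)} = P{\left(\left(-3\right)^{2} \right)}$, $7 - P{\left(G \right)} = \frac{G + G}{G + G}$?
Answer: $i \sqrt{4370} \approx 66.106 i$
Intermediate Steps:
$P{\left(G \right)} = 6$ ($P{\left(G \right)} = 7 - \frac{G + G}{G + G} = 7 - \frac{2 G}{2 G} = 7 - 2 G \frac{1}{2 G} = 7 - 1 = 6$)
$I{\left(V,u \right)} = 6$
$\sqrt{-4376 + I{\left(-204,149 \right)}} = \sqrt{-4376 + 6} = \sqrt{-4370} = i \sqrt{4370}$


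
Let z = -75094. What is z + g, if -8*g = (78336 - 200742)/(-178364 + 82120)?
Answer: -28909448947/384976 ≈ -75094.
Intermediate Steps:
g = -61203/384976 (g = -(78336 - 200742)/(8*(-178364 + 82120)) = -(-61203)/(4*(-96244)) = -(-61203)*(-1)/(4*96244) = -⅛*61203/48122 = -61203/384976 ≈ -0.15898)
z + g = -75094 - 61203/384976 = -28909448947/384976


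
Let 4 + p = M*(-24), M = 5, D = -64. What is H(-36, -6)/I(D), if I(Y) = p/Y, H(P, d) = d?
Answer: -96/31 ≈ -3.0968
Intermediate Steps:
p = -124 (p = -4 + 5*(-24) = -4 - 120 = -124)
I(Y) = -124/Y
H(-36, -6)/I(D) = -6/((-124/(-64))) = -6/((-124*(-1/64))) = -6/31/16 = -6*16/31 = -96/31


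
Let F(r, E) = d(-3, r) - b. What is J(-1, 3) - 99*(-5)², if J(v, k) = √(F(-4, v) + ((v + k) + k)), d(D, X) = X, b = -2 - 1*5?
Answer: -2475 + 2*√2 ≈ -2472.2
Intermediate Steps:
b = -7 (b = -2 - 5 = -7)
F(r, E) = 7 + r (F(r, E) = r - 1*(-7) = r + 7 = 7 + r)
J(v, k) = √(3 + v + 2*k) (J(v, k) = √((7 - 4) + ((v + k) + k)) = √(3 + ((k + v) + k)) = √(3 + (v + 2*k)) = √(3 + v + 2*k))
J(-1, 3) - 99*(-5)² = √(3 - 1 + 2*3) - 99*(-5)² = √(3 - 1 + 6) - 99*25 = √8 - 2475 = 2*√2 - 2475 = -2475 + 2*√2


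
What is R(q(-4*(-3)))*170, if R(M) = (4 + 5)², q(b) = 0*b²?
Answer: 13770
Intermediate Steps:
q(b) = 0
R(M) = 81 (R(M) = 9² = 81)
R(q(-4*(-3)))*170 = 81*170 = 13770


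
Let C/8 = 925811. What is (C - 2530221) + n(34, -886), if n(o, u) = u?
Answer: 4875381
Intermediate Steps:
C = 7406488 (C = 8*925811 = 7406488)
(C - 2530221) + n(34, -886) = (7406488 - 2530221) - 886 = 4876267 - 886 = 4875381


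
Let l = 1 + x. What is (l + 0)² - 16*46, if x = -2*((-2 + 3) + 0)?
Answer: -735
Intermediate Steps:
x = -2 (x = -2*(1 + 0) = -2*1 = -2)
l = -1 (l = 1 - 2 = -1)
(l + 0)² - 16*46 = (-1 + 0)² - 16*46 = (-1)² - 736 = 1 - 736 = -735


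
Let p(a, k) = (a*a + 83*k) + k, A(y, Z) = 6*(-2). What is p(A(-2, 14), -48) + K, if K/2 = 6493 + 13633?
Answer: 36364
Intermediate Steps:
A(y, Z) = -12
K = 40252 (K = 2*(6493 + 13633) = 2*20126 = 40252)
p(a, k) = a² + 84*k (p(a, k) = (a² + 83*k) + k = a² + 84*k)
p(A(-2, 14), -48) + K = ((-12)² + 84*(-48)) + 40252 = (144 - 4032) + 40252 = -3888 + 40252 = 36364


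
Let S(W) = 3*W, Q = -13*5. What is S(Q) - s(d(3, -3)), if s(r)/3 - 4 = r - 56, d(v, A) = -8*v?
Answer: 33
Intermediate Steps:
Q = -65
s(r) = -156 + 3*r (s(r) = 12 + 3*(r - 56) = 12 + 3*(-56 + r) = 12 + (-168 + 3*r) = -156 + 3*r)
S(Q) - s(d(3, -3)) = 3*(-65) - (-156 + 3*(-8*3)) = -195 - (-156 + 3*(-24)) = -195 - (-156 - 72) = -195 - 1*(-228) = -195 + 228 = 33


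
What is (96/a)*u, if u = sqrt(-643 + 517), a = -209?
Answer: -288*I*sqrt(14)/209 ≈ -5.156*I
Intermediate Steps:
u = 3*I*sqrt(14) (u = sqrt(-126) = 3*I*sqrt(14) ≈ 11.225*I)
(96/a)*u = (96/(-209))*(3*I*sqrt(14)) = (96*(-1/209))*(3*I*sqrt(14)) = -288*I*sqrt(14)/209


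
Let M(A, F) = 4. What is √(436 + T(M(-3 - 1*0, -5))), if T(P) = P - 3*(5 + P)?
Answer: √413 ≈ 20.322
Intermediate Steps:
T(P) = -15 - 2*P (T(P) = P + (-15 - 3*P) = -15 - 2*P)
√(436 + T(M(-3 - 1*0, -5))) = √(436 + (-15 - 2*4)) = √(436 + (-15 - 8)) = √(436 - 23) = √413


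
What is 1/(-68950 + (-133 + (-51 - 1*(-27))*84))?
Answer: -1/71099 ≈ -1.4065e-5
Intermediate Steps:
1/(-68950 + (-133 + (-51 - 1*(-27))*84)) = 1/(-68950 + (-133 + (-51 + 27)*84)) = 1/(-68950 + (-133 - 24*84)) = 1/(-68950 + (-133 - 2016)) = 1/(-68950 - 2149) = 1/(-71099) = -1/71099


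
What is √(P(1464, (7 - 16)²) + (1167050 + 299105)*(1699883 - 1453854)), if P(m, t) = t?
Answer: 8*√5636197634 ≈ 6.0060e+5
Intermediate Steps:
√(P(1464, (7 - 16)²) + (1167050 + 299105)*(1699883 - 1453854)) = √((7 - 16)² + (1167050 + 299105)*(1699883 - 1453854)) = √((-9)² + 1466155*246029) = √(81 + 360716648495) = √360716648576 = 8*√5636197634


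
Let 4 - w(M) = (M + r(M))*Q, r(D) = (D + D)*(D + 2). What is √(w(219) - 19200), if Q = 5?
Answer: I*√504281 ≈ 710.13*I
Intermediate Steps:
r(D) = 2*D*(2 + D) (r(D) = (2*D)*(2 + D) = 2*D*(2 + D))
w(M) = 4 - 5*M - 10*M*(2 + M) (w(M) = 4 - (M + 2*M*(2 + M))*5 = 4 - (5*M + 10*M*(2 + M)) = 4 + (-5*M - 10*M*(2 + M)) = 4 - 5*M - 10*M*(2 + M))
√(w(219) - 19200) = √((4 - 25*219 - 10*219²) - 19200) = √((4 - 5475 - 10*47961) - 19200) = √((4 - 5475 - 479610) - 19200) = √(-485081 - 19200) = √(-504281) = I*√504281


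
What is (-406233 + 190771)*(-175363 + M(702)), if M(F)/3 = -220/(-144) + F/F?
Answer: 226694572715/6 ≈ 3.7782e+10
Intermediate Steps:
M(F) = 91/12 (M(F) = 3*(-220/(-144) + F/F) = 3*(-220*(-1/144) + 1) = 3*(55/36 + 1) = 3*(91/36) = 91/12)
(-406233 + 190771)*(-175363 + M(702)) = (-406233 + 190771)*(-175363 + 91/12) = -215462*(-2104265/12) = 226694572715/6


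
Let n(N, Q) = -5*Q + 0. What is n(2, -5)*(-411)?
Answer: -10275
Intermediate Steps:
n(N, Q) = -5*Q
n(2, -5)*(-411) = -5*(-5)*(-411) = 25*(-411) = -10275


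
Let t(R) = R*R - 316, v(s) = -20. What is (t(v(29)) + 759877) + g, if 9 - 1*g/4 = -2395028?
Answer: 10340109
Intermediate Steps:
g = 9580148 (g = 36 - 4*(-2395028) = 36 + 9580112 = 9580148)
t(R) = -316 + R**2 (t(R) = R**2 - 316 = -316 + R**2)
(t(v(29)) + 759877) + g = ((-316 + (-20)**2) + 759877) + 9580148 = ((-316 + 400) + 759877) + 9580148 = (84 + 759877) + 9580148 = 759961 + 9580148 = 10340109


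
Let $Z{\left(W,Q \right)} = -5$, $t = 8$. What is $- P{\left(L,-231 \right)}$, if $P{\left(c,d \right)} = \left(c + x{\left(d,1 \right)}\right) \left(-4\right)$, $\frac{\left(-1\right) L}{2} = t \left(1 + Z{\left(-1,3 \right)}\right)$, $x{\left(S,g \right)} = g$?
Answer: $260$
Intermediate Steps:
$L = 64$ ($L = - 2 \cdot 8 \left(1 - 5\right) = - 2 \cdot 8 \left(-4\right) = \left(-2\right) \left(-32\right) = 64$)
$P{\left(c,d \right)} = -4 - 4 c$ ($P{\left(c,d \right)} = \left(c + 1\right) \left(-4\right) = \left(1 + c\right) \left(-4\right) = -4 - 4 c$)
$- P{\left(L,-231 \right)} = - (-4 - 256) = \left(-1\right) \left(-260\right) = 260$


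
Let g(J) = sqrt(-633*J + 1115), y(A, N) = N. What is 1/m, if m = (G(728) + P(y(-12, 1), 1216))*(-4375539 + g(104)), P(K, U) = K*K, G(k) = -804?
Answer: 4375539/15373709309006114 + I*sqrt(64717)/15373709309006114 ≈ 2.8461e-10 + 1.6547e-14*I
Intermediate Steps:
g(J) = sqrt(1115 - 633*J)
P(K, U) = K**2
m = 3513557817 - 803*I*sqrt(64717) (m = (-804 + 1**2)*(-4375539 + sqrt(1115 - 633*104)) = (-804 + 1)*(-4375539 + sqrt(1115 - 65832)) = -803*(-4375539 + sqrt(-64717)) = -803*(-4375539 + I*sqrt(64717)) = 3513557817 - 803*I*sqrt(64717) ≈ 3.5136e+9 - 2.0428e+5*I)
1/m = 1/(3513557817 - 803*I*sqrt(64717))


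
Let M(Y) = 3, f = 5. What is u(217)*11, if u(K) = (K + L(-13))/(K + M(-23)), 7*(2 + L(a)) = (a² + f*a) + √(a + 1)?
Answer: 1609/140 + I*√3/70 ≈ 11.493 + 0.024744*I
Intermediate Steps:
L(a) = -2 + a²/7 + √(1 + a)/7 + 5*a/7 (L(a) = -2 + ((a² + 5*a) + √(a + 1))/7 = -2 + ((a² + 5*a) + √(1 + a))/7 = -2 + (a² + √(1 + a) + 5*a)/7 = -2 + (a²/7 + √(1 + a)/7 + 5*a/7) = -2 + a²/7 + √(1 + a)/7 + 5*a/7)
u(K) = (90/7 + K + 2*I*√3/7)/(3 + K) (u(K) = (K + (-2 + (⅐)*(-13)² + √(1 - 13)/7 + (5/7)*(-13)))/(K + 3) = (K + (-2 + (⅐)*169 + √(-12)/7 - 65/7))/(3 + K) = (K + (-2 + 169/7 + (2*I*√3)/7 - 65/7))/(3 + K) = (K + (-2 + 169/7 + 2*I*√3/7 - 65/7))/(3 + K) = (K + (90/7 + 2*I*√3/7))/(3 + K) = (90/7 + K + 2*I*√3/7)/(3 + K))
u(217)*11 = ((90 + 7*217 + 2*I*√3)/(7*(3 + 217)))*11 = ((⅐)*(90 + 1519 + 2*I*√3)/220)*11 = ((⅐)*(1/220)*(1609 + 2*I*√3))*11 = (1609/1540 + I*√3/770)*11 = 1609/140 + I*√3/70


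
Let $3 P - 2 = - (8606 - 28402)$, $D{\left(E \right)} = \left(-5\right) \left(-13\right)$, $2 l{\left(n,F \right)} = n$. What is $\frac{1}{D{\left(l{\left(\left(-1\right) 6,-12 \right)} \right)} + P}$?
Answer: $\frac{3}{19993} \approx 0.00015005$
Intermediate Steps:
$l{\left(n,F \right)} = \frac{n}{2}$
$D{\left(E \right)} = 65$
$P = \frac{19798}{3}$ ($P = \frac{2}{3} + \frac{\left(-1\right) \left(8606 - 28402\right)}{3} = \frac{2}{3} + \frac{\left(-1\right) \left(-19796\right)}{3} = \frac{2}{3} + \frac{1}{3} \cdot 19796 = \frac{2}{3} + \frac{19796}{3} = \frac{19798}{3} \approx 6599.3$)
$\frac{1}{D{\left(l{\left(\left(-1\right) 6,-12 \right)} \right)} + P} = \frac{1}{65 + \frac{19798}{3}} = \frac{1}{\frac{19993}{3}} = \frac{3}{19993}$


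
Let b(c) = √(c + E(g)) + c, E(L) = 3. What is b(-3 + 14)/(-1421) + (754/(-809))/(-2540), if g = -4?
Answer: -10766013/1459978030 - √14/1421 ≈ -0.010007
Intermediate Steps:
b(c) = c + √(3 + c) (b(c) = √(c + 3) + c = √(3 + c) + c = c + √(3 + c))
b(-3 + 14)/(-1421) + (754/(-809))/(-2540) = ((-3 + 14) + √(3 + (-3 + 14)))/(-1421) + (754/(-809))/(-2540) = (11 + √(3 + 11))*(-1/1421) + (754*(-1/809))*(-1/2540) = (11 + √14)*(-1/1421) - 754/809*(-1/2540) = (-11/1421 - √14/1421) + 377/1027430 = -10766013/1459978030 - √14/1421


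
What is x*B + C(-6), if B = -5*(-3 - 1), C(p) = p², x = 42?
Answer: 876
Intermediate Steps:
B = 20 (B = -5*(-4) = 20)
x*B + C(-6) = 42*20 + (-6)² = 840 + 36 = 876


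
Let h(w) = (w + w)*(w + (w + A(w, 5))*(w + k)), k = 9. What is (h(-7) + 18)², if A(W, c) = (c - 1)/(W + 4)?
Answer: 1098304/9 ≈ 1.2203e+5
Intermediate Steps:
A(W, c) = (-1 + c)/(4 + W)
h(w) = 2*w*(w + (9 + w)*(w + 4/(4 + w))) (h(w) = (w + w)*(w + (w + (-1 + 5)/(4 + w))*(w + 9)) = (2*w)*(w + (w + 4/(4 + w))*(9 + w)) = (2*w)*(w + (9 + w)*(w + 4/(4 + w))) = 2*w*(w + (9 + w)*(w + 4/(4 + w))))
(h(-7) + 18)² = (2*(-7)*(36 + 4*(-7) - 7*(4 - 7)*(10 - 7))/(4 - 7) + 18)² = (2*(-7)*(36 - 28 - 7*(-3)*3)/(-3) + 18)² = (2*(-7)*(-⅓)*(36 - 28 + 63) + 18)² = (2*(-7)*(-⅓)*71 + 18)² = (994/3 + 18)² = (1048/3)² = 1098304/9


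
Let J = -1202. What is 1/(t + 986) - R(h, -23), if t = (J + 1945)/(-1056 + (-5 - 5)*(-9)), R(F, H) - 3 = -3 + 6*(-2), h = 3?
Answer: 11421762/951733 ≈ 12.001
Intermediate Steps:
R(F, H) = -12 (R(F, H) = 3 + (-3 + 6*(-2)) = 3 + (-3 - 12) = 3 - 15 = -12)
t = -743/966 (t = (-1202 + 1945)/(-1056 + (-5 - 5)*(-9)) = 743/(-1056 - 10*(-9)) = 743/(-1056 + 90) = 743/(-966) = 743*(-1/966) = -743/966 ≈ -0.76915)
1/(t + 986) - R(h, -23) = 1/(-743/966 + 986) - 1*(-12) = 1/(951733/966) + 12 = 966/951733 + 12 = 11421762/951733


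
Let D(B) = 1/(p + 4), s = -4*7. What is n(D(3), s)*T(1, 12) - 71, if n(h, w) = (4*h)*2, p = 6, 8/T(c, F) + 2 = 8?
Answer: -1049/15 ≈ -69.933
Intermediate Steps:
s = -28
T(c, F) = 4/3 (T(c, F) = 8/(-2 + 8) = 8/6 = 8*(1/6) = 4/3)
D(B) = 1/10 (D(B) = 1/(6 + 4) = 1/10)
n(h, w) = 8*h
n(D(3), s)*T(1, 12) - 71 = (8*(1/10))*(4/3) - 71 = (4/5)*(4/3) - 71 = 16/15 - 71 = -1049/15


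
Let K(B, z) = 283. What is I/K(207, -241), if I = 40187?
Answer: 40187/283 ≈ 142.00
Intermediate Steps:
I/K(207, -241) = 40187/283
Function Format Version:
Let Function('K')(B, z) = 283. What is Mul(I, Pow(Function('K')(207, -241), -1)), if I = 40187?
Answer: Rational(40187, 283) ≈ 142.00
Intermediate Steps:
Mul(I, Pow(Function('K')(207, -241), -1)) = Mul(40187, Pow(283, -1)) = Mul(40187, Rational(1, 283)) = Rational(40187, 283)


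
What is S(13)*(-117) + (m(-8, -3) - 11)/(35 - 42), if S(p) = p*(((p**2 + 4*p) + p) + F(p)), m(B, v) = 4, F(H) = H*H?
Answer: -612962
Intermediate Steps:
F(H) = H**2
S(p) = p*(2*p**2 + 5*p) (S(p) = p*(((p**2 + 4*p) + p) + p**2) = p*((p**2 + 5*p) + p**2) = p*(2*p**2 + 5*p))
S(13)*(-117) + (m(-8, -3) - 11)/(35 - 42) = (13**2*(5 + 2*13))*(-117) + (4 - 11)/(35 - 42) = (169*(5 + 26))*(-117) - 7/(-7) = (169*31)*(-117) - 7*(-1/7) = 5239*(-117) + 1 = -612963 + 1 = -612962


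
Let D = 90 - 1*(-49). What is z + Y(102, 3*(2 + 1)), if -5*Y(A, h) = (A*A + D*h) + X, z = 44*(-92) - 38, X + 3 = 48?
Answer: -6426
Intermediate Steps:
X = 45 (X = -3 + 48 = 45)
D = 139 (D = 90 + 49 = 139)
z = -4086 (z = -4048 - 38 = -4086)
Y(A, h) = -9 - 139*h/5 - A**2/5 (Y(A, h) = -((A*A + 139*h) + 45)/5 = -((A**2 + 139*h) + 45)/5 = -(45 + A**2 + 139*h)/5 = -9 - 139*h/5 - A**2/5)
z + Y(102, 3*(2 + 1)) = -4086 + (-9 - 417*(2 + 1)/5 - 1/5*102**2) = -4086 + (-9 - 417*3/5 - 1/5*10404) = -4086 + (-9 - 139/5*9 - 10404/5) = -4086 + (-9 - 1251/5 - 10404/5) = -4086 - 2340 = -6426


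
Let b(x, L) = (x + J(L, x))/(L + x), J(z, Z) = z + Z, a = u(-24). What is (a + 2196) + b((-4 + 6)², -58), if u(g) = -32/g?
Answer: 59353/27 ≈ 2198.3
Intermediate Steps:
a = 4/3 (a = -32/(-24) = -32*(-1/24) = 4/3 ≈ 1.3333)
J(z, Z) = Z + z
b(x, L) = (L + 2*x)/(L + x) (b(x, L) = (x + (x + L))/(L + x) = (x + (L + x))/(L + x) = (L + 2*x)/(L + x))
(a + 2196) + b((-4 + 6)², -58) = (4/3 + 2196) + (-58 + 2*(-4 + 6)²)/(-58 + (-4 + 6)²) = 6592/3 + (-58 + 2*2²)/(-58 + 2²) = 6592/3 + (-58 + 2*4)/(-58 + 4) = 6592/3 + (-58 + 8)/(-54) = 6592/3 - 1/54*(-50) = 6592/3 + 25/27 = 59353/27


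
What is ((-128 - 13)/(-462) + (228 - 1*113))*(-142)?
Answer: -1260747/77 ≈ -16373.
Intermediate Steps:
((-128 - 13)/(-462) + (228 - 1*113))*(-142) = (-141*(-1/462) + (228 - 113))*(-142) = (47/154 + 115)*(-142) = (17757/154)*(-142) = -1260747/77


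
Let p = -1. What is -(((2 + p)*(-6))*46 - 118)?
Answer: 394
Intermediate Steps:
-(((2 + p)*(-6))*46 - 118) = -(((2 - 1)*(-6))*46 - 118) = -((1*(-6))*46 - 118) = -(-6*46 - 118) = -(-276 - 118) = -1*(-394) = 394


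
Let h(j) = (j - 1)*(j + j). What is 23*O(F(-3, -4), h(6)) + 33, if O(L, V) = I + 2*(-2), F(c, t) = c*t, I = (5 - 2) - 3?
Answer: -59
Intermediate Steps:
I = 0 (I = 3 - 3 = 0)
h(j) = 2*j*(-1 + j) (h(j) = (-1 + j)*(2*j) = 2*j*(-1 + j))
O(L, V) = -4 (O(L, V) = 0 + 2*(-2) = 0 - 4 = -4)
23*O(F(-3, -4), h(6)) + 33 = 23*(-4) + 33 = -92 + 33 = -59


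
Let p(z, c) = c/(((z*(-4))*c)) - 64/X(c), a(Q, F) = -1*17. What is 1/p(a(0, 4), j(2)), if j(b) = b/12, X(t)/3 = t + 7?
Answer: -2924/8661 ≈ -0.33761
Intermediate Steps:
X(t) = 21 + 3*t (X(t) = 3*(t + 7) = 3*(7 + t) = 21 + 3*t)
j(b) = b/12 (j(b) = b*(1/12) = b/12)
a(Q, F) = -17
p(z, c) = -64/(21 + 3*c) - 1/(4*z) (p(z, c) = c/(((z*(-4))*c)) - 64/(21 + 3*c) = c/(((-4*z)*c)) - 64/(21 + 3*c) = c/((-4*c*z)) - 64/(21 + 3*c) = c*(-1/(4*c*z)) - 64/(21 + 3*c) = -1/(4*z) - 64/(21 + 3*c) = -64/(21 + 3*c) - 1/(4*z))
1/p(a(0, 4), j(2)) = 1/((1/12)*(-21 - 256*(-17) - 2/4)/(-17*(7 + (1/12)*2))) = 1/((1/12)*(-1/17)*(-21 + 4352 - 3*1/6)/(7 + 1/6)) = 1/((1/12)*(-1/17)*(-21 + 4352 - 1/2)/(43/6)) = 1/((1/12)*(-1/17)*(6/43)*(8661/2)) = 1/(-8661/2924) = -2924/8661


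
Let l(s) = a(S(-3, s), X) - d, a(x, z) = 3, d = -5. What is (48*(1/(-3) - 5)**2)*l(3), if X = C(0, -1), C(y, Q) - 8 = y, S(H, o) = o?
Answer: 32768/3 ≈ 10923.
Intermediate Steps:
C(y, Q) = 8 + y
X = 8 (X = 8 + 0 = 8)
l(s) = 8 (l(s) = 3 - 1*(-5) = 3 + 5 = 8)
(48*(1/(-3) - 5)**2)*l(3) = (48*(1/(-3) - 5)**2)*8 = (48*(1*(-1/3) - 5)**2)*8 = (48*(-1/3 - 5)**2)*8 = (48*(-16/3)**2)*8 = (48*(256/9))*8 = (4096/3)*8 = 32768/3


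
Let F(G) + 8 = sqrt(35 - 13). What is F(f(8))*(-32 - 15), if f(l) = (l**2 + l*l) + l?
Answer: 376 - 47*sqrt(22) ≈ 155.55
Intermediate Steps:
f(l) = l + 2*l**2 (f(l) = (l**2 + l**2) + l = 2*l**2 + l = l + 2*l**2)
F(G) = -8 + sqrt(22) (F(G) = -8 + sqrt(35 - 13) = -8 + sqrt(22))
F(f(8))*(-32 - 15) = (-8 + sqrt(22))*(-32 - 15) = (-8 + sqrt(22))*(-47) = 376 - 47*sqrt(22)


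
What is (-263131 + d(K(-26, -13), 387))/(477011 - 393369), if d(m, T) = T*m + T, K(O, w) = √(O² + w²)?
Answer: -131372/41821 + 387*√5/6434 ≈ -3.0068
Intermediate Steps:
d(m, T) = T + T*m
(-263131 + d(K(-26, -13), 387))/(477011 - 393369) = (-263131 + 387*(1 + √((-26)² + (-13)²)))/(477011 - 393369) = (-263131 + 387*(1 + √(676 + 169)))/83642 = (-263131 + 387*(1 + √845))*(1/83642) = (-263131 + 387*(1 + 13*√5))*(1/83642) = (-263131 + (387 + 5031*√5))*(1/83642) = (-262744 + 5031*√5)*(1/83642) = -131372/41821 + 387*√5/6434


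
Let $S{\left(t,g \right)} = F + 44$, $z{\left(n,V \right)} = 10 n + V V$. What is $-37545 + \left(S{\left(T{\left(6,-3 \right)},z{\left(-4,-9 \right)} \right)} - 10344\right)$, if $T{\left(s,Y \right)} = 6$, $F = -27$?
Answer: $-47872$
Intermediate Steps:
$z{\left(n,V \right)} = V^{2} + 10 n$ ($z{\left(n,V \right)} = 10 n + V^{2} = V^{2} + 10 n$)
$S{\left(t,g \right)} = 17$ ($S{\left(t,g \right)} = -27 + 44 = 17$)
$-37545 + \left(S{\left(T{\left(6,-3 \right)},z{\left(-4,-9 \right)} \right)} - 10344\right) = -37545 + \left(17 - 10344\right) = -37545 - 10327 = -47872$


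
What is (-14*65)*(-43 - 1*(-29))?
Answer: 12740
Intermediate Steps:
(-14*65)*(-43 - 1*(-29)) = -910*(-43 + 29) = -910*(-14) = 12740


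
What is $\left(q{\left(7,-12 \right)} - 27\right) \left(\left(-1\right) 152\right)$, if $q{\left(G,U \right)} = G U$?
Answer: $16872$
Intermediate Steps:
$\left(q{\left(7,-12 \right)} - 27\right) \left(\left(-1\right) 152\right) = \left(7 \left(-12\right) - 27\right) \left(\left(-1\right) 152\right) = \left(-84 - 27\right) \left(-152\right) = \left(-111\right) \left(-152\right) = 16872$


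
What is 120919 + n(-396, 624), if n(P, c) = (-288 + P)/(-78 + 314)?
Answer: 7134050/59 ≈ 1.2092e+5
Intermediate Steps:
n(P, c) = -72/59 + P/236 (n(P, c) = (-288 + P)/236 = (-288 + P)*(1/236) = -72/59 + P/236)
120919 + n(-396, 624) = 120919 + (-72/59 + (1/236)*(-396)) = 120919 + (-72/59 - 99/59) = 120919 - 171/59 = 7134050/59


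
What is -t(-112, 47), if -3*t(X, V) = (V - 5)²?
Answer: 588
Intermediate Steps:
t(X, V) = -(-5 + V)²/3 (t(X, V) = -(V - 5)²/3 = -(-5 + V)²/3)
-t(-112, 47) = -(-1)*(-5 + 47)²/3 = -(-1)*42²/3 = -(-1)*1764/3 = -1*(-588) = 588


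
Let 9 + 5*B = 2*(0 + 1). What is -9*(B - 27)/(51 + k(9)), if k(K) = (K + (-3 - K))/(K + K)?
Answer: 7668/1525 ≈ 5.0282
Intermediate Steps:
B = -7/5 (B = -9/5 + (2*(0 + 1))/5 = -9/5 + (2*1)/5 = -9/5 + (⅕)*2 = -9/5 + ⅖ = -7/5 ≈ -1.4000)
k(K) = -3/(2*K) (k(K) = -3*1/(2*K) = -3/(2*K))
-9*(B - 27)/(51 + k(9)) = -9*(-7/5 - 27)/(51 - 3/2/9) = -(-1278)/(5*(51 - 3/2*⅑)) = -(-1278)/(5*(51 - ⅙)) = -(-1278)/(5*305/6) = -(-1278)*6/(5*305) = -9*(-852/1525) = 7668/1525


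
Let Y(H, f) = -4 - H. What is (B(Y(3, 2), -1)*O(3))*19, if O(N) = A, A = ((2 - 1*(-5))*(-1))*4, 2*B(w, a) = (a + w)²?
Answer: -17024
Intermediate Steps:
B(w, a) = (a + w)²/2
A = -28 (A = ((2 + 5)*(-1))*4 = (7*(-1))*4 = -7*4 = -28)
O(N) = -28
(B(Y(3, 2), -1)*O(3))*19 = (((-1 + (-4 - 1*3))²/2)*(-28))*19 = (((-1 + (-4 - 3))²/2)*(-28))*19 = (((-1 - 7)²/2)*(-28))*19 = (((½)*(-8)²)*(-28))*19 = (((½)*64)*(-28))*19 = (32*(-28))*19 = -896*19 = -17024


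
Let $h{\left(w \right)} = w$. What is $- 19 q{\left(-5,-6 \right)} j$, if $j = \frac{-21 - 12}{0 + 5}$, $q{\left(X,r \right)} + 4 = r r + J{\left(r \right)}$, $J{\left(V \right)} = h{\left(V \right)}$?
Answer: $\frac{16302}{5} \approx 3260.4$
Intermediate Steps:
$J{\left(V \right)} = V$
$q{\left(X,r \right)} = -4 + r + r^{2}$ ($q{\left(X,r \right)} = -4 + \left(r r + r\right) = -4 + \left(r^{2} + r\right) = -4 + \left(r + r^{2}\right) = -4 + r + r^{2}$)
$j = - \frac{33}{5} \approx -6.6$
$- 19 q{\left(-5,-6 \right)} j = - 19 \left(-4 - 6 + \left(-6\right)^{2}\right) \left(- \frac{33}{5}\right) = - 19 \left(-4 - 6 + 36\right) \left(- \frac{33}{5}\right) = \left(-19\right) 26 \left(- \frac{33}{5}\right) = \left(-494\right) \left(- \frac{33}{5}\right) = \frac{16302}{5}$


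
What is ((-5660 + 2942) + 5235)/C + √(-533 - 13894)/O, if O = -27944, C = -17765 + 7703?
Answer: -839/3354 - 3*I*√1603/27944 ≈ -0.25015 - 0.0042983*I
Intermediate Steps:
C = -10062
((-5660 + 2942) + 5235)/C + √(-533 - 13894)/O = ((-5660 + 2942) + 5235)/(-10062) + √(-533 - 13894)/(-27944) = (-2718 + 5235)*(-1/10062) + √(-14427)*(-1/27944) = 2517*(-1/10062) + (3*I*√1603)*(-1/27944) = -839/3354 - 3*I*√1603/27944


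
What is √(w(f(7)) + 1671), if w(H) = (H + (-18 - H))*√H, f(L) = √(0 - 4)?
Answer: √(1653 - 18*I) ≈ 40.658 - 0.2214*I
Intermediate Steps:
f(L) = 2*I (f(L) = √(-4) = 2*I)
w(H) = -18*√H
√(w(f(7)) + 1671) = √(-(18 + 18*I) + 1671) = √(-18*(1 + I) + 1671) = √((-18 - 18*I) + 1671) = √(1653 - 18*I)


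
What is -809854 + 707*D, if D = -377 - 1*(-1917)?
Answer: 278926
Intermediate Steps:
D = 1540 (D = -377 + 1917 = 1540)
-809854 + 707*D = -809854 + 707*1540 = -809854 + 1088780 = 278926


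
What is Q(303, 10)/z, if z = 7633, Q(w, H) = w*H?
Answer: 3030/7633 ≈ 0.39696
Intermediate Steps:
Q(w, H) = H*w
Q(303, 10)/z = (10*303)/7633 = 3030*(1/7633) = 3030/7633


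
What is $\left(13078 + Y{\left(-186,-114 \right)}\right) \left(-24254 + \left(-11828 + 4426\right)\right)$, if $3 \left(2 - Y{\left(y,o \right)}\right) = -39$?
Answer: $-414472008$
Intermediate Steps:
$Y{\left(y,o \right)} = 15$ ($Y{\left(y,o \right)} = 2 - -13 = 2 + 13 = 15$)
$\left(13078 + Y{\left(-186,-114 \right)}\right) \left(-24254 + \left(-11828 + 4426\right)\right) = \left(13078 + 15\right) \left(-24254 + \left(-11828 + 4426\right)\right) = 13093 \left(-24254 - 7402\right) = 13093 \left(-31656\right) = -414472008$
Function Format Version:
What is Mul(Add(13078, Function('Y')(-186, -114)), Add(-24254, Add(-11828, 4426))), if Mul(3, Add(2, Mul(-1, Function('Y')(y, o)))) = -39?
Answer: -414472008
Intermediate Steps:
Function('Y')(y, o) = 15 (Function('Y')(y, o) = Add(2, Mul(Rational(-1, 3), -39)) = Add(2, 13) = 15)
Mul(Add(13078, Function('Y')(-186, -114)), Add(-24254, Add(-11828, 4426))) = Mul(Add(13078, 15), Add(-24254, Add(-11828, 4426))) = Mul(13093, Add(-24254, -7402)) = Mul(13093, -31656) = -414472008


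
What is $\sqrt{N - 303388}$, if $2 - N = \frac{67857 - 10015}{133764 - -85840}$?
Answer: $\frac{i \sqrt{3657770175368386}}{109802} \approx 550.8 i$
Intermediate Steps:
$N = \frac{190683}{109802}$ ($N = 2 - \frac{67857 - 10015}{133764 - -85840} = 2 - \frac{57842}{133764 + \left(-7908 + 93748\right)} = 2 - \frac{57842}{133764 + 85840} = 2 - \frac{57842}{219604} = 2 - 57842 \cdot \frac{1}{219604} = 2 - \frac{28921}{109802} = \frac{190683}{109802} \approx 1.7366$)
$\sqrt{N - 303388} = \sqrt{\frac{190683}{109802} - 303388} = \sqrt{- \frac{33312418493}{109802}} = \frac{i \sqrt{3657770175368386}}{109802}$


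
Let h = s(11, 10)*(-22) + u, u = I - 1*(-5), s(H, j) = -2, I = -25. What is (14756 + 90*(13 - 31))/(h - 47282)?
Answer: -6568/23629 ≈ -0.27796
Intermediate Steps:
u = -20 (u = -25 - 1*(-5) = -25 + 5 = -20)
h = 24 (h = -2*(-22) - 20 = 44 - 20 = 24)
(14756 + 90*(13 - 31))/(h - 47282) = (14756 + 90*(13 - 31))/(24 - 47282) = (14756 + 90*(-18))/(-47258) = (14756 - 1620)*(-1/47258) = 13136*(-1/47258) = -6568/23629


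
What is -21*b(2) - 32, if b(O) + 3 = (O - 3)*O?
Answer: 73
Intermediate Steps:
b(O) = -3 + O*(-3 + O) (b(O) = -3 + (O - 3)*O = -3 + (-3 + O)*O = -3 + O*(-3 + O))
-21*b(2) - 32 = -21*(-3 + 2**2 - 3*2) - 32 = -21*(-3 + 4 - 6) - 32 = -21*(-5) - 32 = 105 - 32 = 73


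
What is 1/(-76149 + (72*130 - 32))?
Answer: -1/66821 ≈ -1.4965e-5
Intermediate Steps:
1/(-76149 + (72*130 - 32)) = 1/(-76149 + (9360 - 32)) = 1/(-76149 + 9328) = 1/(-66821) = -1/66821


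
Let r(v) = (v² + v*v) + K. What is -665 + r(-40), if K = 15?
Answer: 2550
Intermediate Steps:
r(v) = 15 + 2*v² (r(v) = (v² + v*v) + 15 = (v² + v²) + 15 = 2*v² + 15 = 15 + 2*v²)
-665 + r(-40) = -665 + (15 + 2*(-40)²) = -665 + (15 + 2*1600) = -665 + (15 + 3200) = -665 + 3215 = 2550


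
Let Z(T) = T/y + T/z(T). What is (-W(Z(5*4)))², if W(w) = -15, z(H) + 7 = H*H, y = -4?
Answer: 225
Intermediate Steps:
z(H) = -7 + H² (z(H) = -7 + H*H = -7 + H²)
Z(T) = -T/4 + T/(-7 + T²) (Z(T) = T/(-4) + T/(-7 + T²) = T*(-¼) + T/(-7 + T²) = -T/4 + T/(-7 + T²))
(-W(Z(5*4)))² = (-1*(-15))² = 15² = 225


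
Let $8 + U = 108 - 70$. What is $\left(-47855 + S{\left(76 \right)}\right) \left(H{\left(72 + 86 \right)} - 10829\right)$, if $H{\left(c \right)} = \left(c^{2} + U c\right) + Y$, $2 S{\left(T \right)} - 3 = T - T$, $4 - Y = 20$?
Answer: $- \frac{1804938313}{2} \approx -9.0247 \cdot 10^{8}$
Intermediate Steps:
$Y = -16$ ($Y = 4 - 20 = -16$)
$S{\left(T \right)} = \frac{3}{2}$ ($S{\left(T \right)} = \frac{3}{2} + \frac{T - T}{2} = \frac{3}{2} + \frac{1}{2} \cdot 0 = \frac{3}{2} + 0 = \frac{3}{2}$)
$U = 30$ ($U = -8 + \left(108 - 70\right) = -8 + 38 = 30$)
$H{\left(c \right)} = -16 + c^{2} + 30 c$ ($H{\left(c \right)} = \left(c^{2} + 30 c\right) - 16 = -16 + c^{2} + 30 c$)
$\left(-47855 + S{\left(76 \right)}\right) \left(H{\left(72 + 86 \right)} - 10829\right) = \left(-47855 + \frac{3}{2}\right) \left(\left(-16 + \left(72 + 86\right)^{2} + 30 \left(72 + 86\right)\right) - 10829\right) = - \frac{95707 \left(\left(-16 + 158^{2} + 30 \cdot 158\right) - 10829\right)}{2} = - \frac{95707 \left(\left(-16 + 24964 + 4740\right) - 10829\right)}{2} = - \frac{95707 \left(29688 - 10829\right)}{2} = \left(- \frac{95707}{2}\right) 18859 = - \frac{1804938313}{2}$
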